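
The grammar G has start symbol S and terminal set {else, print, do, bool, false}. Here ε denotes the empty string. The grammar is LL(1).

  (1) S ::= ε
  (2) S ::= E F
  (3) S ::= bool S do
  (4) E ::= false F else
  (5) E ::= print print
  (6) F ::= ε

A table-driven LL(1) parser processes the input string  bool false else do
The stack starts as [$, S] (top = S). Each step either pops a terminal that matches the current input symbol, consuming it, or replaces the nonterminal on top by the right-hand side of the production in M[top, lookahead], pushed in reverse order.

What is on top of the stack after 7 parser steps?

step 1: stack=$ S  input=bool false else do $  — expand S ::= bool S do
step 2: stack=$ do S bool  input=bool false else do $  — match bool
step 3: stack=$ do S  input=false else do $  — expand S ::= E F
step 4: stack=$ do F E  input=false else do $  — expand E ::= false F else
step 5: stack=$ do F else F false  input=false else do $  — match false
step 6: stack=$ do F else F  input=else do $  — expand F ::= ε
step 7: stack=$ do F else  input=else do $  — match else
Stack after step 7: $ do F (top = F).

F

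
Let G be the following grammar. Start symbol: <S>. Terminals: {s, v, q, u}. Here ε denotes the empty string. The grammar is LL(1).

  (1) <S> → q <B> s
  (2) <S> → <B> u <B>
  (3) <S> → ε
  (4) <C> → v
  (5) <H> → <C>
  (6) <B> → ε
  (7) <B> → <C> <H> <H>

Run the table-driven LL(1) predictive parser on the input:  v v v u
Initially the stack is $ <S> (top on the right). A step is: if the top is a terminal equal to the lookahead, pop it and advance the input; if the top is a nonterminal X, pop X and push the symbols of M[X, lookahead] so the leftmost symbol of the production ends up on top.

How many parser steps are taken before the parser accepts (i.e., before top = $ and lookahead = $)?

12

step 1: stack=$ <S>  input=v v v u $  — expand <S> → <B> u <B>
step 2: stack=$ <B> u <B>  input=v v v u $  — expand <B> → <C> <H> <H>
step 3: stack=$ <B> u <H> <H> <C>  input=v v v u $  — expand <C> → v
step 4: stack=$ <B> u <H> <H> v  input=v v v u $  — match v
step 5: stack=$ <B> u <H> <H>  input=v v u $  — expand <H> → <C>
step 6: stack=$ <B> u <H> <C>  input=v v u $  — expand <C> → v
step 7: stack=$ <B> u <H> v  input=v v u $  — match v
step 8: stack=$ <B> u <H>  input=v u $  — expand <H> → <C>
step 9: stack=$ <B> u <C>  input=v u $  — expand <C> → v
step 10: stack=$ <B> u v  input=v u $  — match v
step 11: stack=$ <B> u  input=u $  — match u
step 12: stack=$ <B>  input=$  — expand <B> → ε
Accept reached after 12 steps.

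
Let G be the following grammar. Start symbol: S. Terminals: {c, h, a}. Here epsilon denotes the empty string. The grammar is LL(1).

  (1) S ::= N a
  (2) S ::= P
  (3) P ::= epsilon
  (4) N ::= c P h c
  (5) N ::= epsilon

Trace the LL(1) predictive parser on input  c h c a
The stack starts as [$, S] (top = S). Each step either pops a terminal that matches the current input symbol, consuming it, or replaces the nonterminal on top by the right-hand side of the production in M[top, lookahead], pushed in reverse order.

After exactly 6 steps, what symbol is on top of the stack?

     Stack        Input      Action
  1  $ S          c h c a $  expand S ::= N a
  2  $ a N        c h c a $  expand N ::= c P h c
  3  $ a c h P c  c h c a $  match c
  4  $ a c h P    h c a $    expand P ::= epsilon
  5  $ a c h      h c a $    match h
  6  $ a c        c a $      match c
Stack after step 6: $ a (top = a).

a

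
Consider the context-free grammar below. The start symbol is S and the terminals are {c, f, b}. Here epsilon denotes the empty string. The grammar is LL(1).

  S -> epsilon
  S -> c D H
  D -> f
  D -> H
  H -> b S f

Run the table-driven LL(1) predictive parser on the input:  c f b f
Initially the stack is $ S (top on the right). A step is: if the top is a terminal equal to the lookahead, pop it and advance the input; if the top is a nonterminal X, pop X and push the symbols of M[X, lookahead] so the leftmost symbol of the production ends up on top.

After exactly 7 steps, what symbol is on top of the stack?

     Stack    Input      Action
  1  $ S      c f b f $  expand S -> c D H
  2  $ H D c  c f b f $  match c
  3  $ H D    f b f $    expand D -> f
  4  $ H f    f b f $    match f
  5  $ H      b f $      expand H -> b S f
  6  $ f S b  b f $      match b
  7  $ f S    f $        expand S -> epsilon
Stack after step 7: $ f (top = f).

f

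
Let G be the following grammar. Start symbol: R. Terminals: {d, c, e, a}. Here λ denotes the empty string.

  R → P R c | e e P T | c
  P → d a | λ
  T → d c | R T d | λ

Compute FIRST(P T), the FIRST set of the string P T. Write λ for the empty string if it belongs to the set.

{λ, c, d, e}

FIRST(P) = {λ, d}
FIRST(R) = {c, d, e}  (via P R c)
FIRST(T) = {λ, c, d, e}  (via R T d)
FIRST(P T): take FIRST of each symbol in turn, carrying on past any symbol whose FIRST contains λ; result {λ, c, d, e}.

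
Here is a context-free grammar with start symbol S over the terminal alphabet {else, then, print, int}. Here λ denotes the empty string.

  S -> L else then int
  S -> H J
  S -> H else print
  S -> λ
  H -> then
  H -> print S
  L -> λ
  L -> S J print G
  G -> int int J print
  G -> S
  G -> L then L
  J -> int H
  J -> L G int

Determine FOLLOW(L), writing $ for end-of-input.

FIRST(H) = {print, then}
FIRST(S) = {λ, else, int, print, then}  (via L else then int, H J, H else print)
FIRST(L) = {λ, else, int, print, then}  (via S J print G)
FIRST(G) = {λ, else, int, print, then}  (via S, L then L)
FIRST(J) = {else, int, print, then}  (via L G int)
FOLLOW(S) includes $ since S is the start symbol.
FOLLOW(S): in H->print S, the suffix after S is empty, so FOLLOW(S) ⊇ FOLLOW(H) = {$, else, int, print, then}; in L->S J print G, S is followed by J print G with FIRST {else, int, print, then}; in G->S, the suffix after S is empty, so FOLLOW(S) ⊇ FOLLOW(G) = {else, int, print, then}. Thus FOLLOW(S) = {$, else, int, print, then}.
FOLLOW(J): in S->H J, the suffix after J is empty, so FOLLOW(J) ⊇ FOLLOW(S) = {$, else, int, print, then}; in L->S J print G, J is followed by print G with FIRST {print}; in G->int int J print, J is followed by print with FIRST {print}. Thus FOLLOW(J) = {$, else, int, print, then}.
FOLLOW(H): in S->H J, H is followed by J with FIRST {else, int, print, then}; in S->H else print, H is followed by else print with FIRST {else}; in J->int H, the suffix after H is empty, so FOLLOW(H) ⊇ FOLLOW(J) = {$, else, int, print, then}. Thus FOLLOW(H) = {$, else, int, print, then}.
FOLLOW(L): in S->L else then int, L is followed by else then int with FIRST {else}; in G->L then L (occurrence 1), L is followed by then L with FIRST {then}; in G->L then L (occurrence 2), the suffix after L is empty, so FOLLOW(L) ⊇ FOLLOW(G) = {else, int, print, then}; in J->L G int, L is followed by G int with FIRST {else, int, print, then}. Thus FOLLOW(L) = {else, int, print, then}.
FOLLOW(G): in L->S J print G, the suffix after G is empty, so FOLLOW(G) ⊇ FOLLOW(L) = {else, int, print, then}; in J->L G int, G is followed by int with FIRST {int}. Thus FOLLOW(G) = {else, int, print, then}.

{else, int, print, then}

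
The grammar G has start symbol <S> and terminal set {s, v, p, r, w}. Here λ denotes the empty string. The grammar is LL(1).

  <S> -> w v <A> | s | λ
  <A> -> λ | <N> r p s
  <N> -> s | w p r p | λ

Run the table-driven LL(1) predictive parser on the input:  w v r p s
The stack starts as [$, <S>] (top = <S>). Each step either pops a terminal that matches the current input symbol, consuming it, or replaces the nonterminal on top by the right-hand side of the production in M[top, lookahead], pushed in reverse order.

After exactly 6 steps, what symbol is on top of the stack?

     Stack        Input        Action
  1  $ <S>        w v r p s $  expand <S> -> w v <A>
  2  $ <A> v w    w v r p s $  match w
  3  $ <A> v      v r p s $    match v
  4  $ <A>        r p s $      expand <A> -> <N> r p s
  5  $ s p r <N>  r p s $      expand <N> -> λ
  6  $ s p r      r p s $      match r
Stack after step 6: $ s p (top = p).

p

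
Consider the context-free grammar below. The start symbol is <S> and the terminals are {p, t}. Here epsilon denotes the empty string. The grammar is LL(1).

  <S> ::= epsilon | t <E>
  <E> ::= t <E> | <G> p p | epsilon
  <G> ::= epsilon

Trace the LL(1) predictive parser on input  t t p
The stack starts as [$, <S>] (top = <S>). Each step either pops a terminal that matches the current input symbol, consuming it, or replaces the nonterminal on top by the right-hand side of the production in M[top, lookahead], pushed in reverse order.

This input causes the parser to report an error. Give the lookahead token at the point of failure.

$

     Stack      Input    Action
  1  $ <S>      t t p $  expand <S> ::= t <E>
  2  $ <E> t    t t p $  match t
  3  $ <E>      t p $    expand <E> ::= t <E>
  4  $ <E> t    t p $    match t
  5  $ <E>      p $      expand <E> ::= <G> p p
  6  $ p p <G>  p $      expand <G> ::= epsilon
  7  $ p p      p $      match p
  8  $ p        $        error: top is terminal p but lookahead is $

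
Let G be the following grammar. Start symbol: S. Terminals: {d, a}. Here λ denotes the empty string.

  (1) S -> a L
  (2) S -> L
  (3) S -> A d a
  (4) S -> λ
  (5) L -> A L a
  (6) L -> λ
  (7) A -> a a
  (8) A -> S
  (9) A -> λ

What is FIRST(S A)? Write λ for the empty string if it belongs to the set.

FIRST(S): from S->a L we get {a}; from S->L we get {λ, a, d}; from S->A d a we get {a, d}; from S->λ we get {λ}. So FIRST(S) = {λ, a, d}.
FIRST(A): from A->a a we get {a}; from A->S we get {λ, a, d}; from A->λ we get {λ}. So FIRST(A) = {λ, a, d}.
FIRST(L): from L->A L a we get {a, d}; from L->λ we get {λ}. So FIRST(L) = {λ, a, d}.
FIRST(S A): take FIRST of each symbol in turn, carrying on past any symbol whose FIRST contains λ; result {λ, a, d}.

{λ, a, d}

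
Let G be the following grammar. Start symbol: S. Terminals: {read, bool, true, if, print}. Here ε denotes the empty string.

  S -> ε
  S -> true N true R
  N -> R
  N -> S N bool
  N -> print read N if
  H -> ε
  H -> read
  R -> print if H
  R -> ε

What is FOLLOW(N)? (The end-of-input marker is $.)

{bool, if, true}

FIRST(S): from S->ε we get {ε}; from S->true N true R we get {true}. So FIRST(S) = {ε, true}.
FIRST(H): from H->ε we get {ε}; from H->read we get {read}. So FIRST(H) = {ε, read}.
FIRST(R): from R->print if H we get {print}; from R->ε we get {ε}. So FIRST(R) = {ε, print}.
FIRST(N): from N->R we get {ε, print}; from N->S N bool we get {bool, print, true}; from N->print read N if we get {print}. So FIRST(N) = {ε, bool, print, true}.
FOLLOW(S) includes $ since S is the start symbol.
FOLLOW(S): in N->S N bool, S is followed by N bool with FIRST {bool, print, true}. Thus FOLLOW(S) = {$, bool, print, true}.
FOLLOW(N): in S->true N true R, N is followed by true R with FIRST {true}; in N->S N bool, N is followed by bool with FIRST {bool}; in N->print read N if, N is followed by if with FIRST {if}. Thus FOLLOW(N) = {bool, if, true}.
FOLLOW(R): in S->true N true R, the suffix after R is empty, so FOLLOW(R) ⊇ FOLLOW(S) = {$, bool, print, true}; in N->R, the suffix after R is empty, so FOLLOW(R) ⊇ FOLLOW(N) = {bool, if, true}. Thus FOLLOW(R) = {$, bool, if, print, true}.
FOLLOW(H): in R->print if H, the suffix after H is empty, so FOLLOW(H) ⊇ FOLLOW(R) = {$, bool, if, print, true}. Thus FOLLOW(H) = {$, bool, if, print, true}.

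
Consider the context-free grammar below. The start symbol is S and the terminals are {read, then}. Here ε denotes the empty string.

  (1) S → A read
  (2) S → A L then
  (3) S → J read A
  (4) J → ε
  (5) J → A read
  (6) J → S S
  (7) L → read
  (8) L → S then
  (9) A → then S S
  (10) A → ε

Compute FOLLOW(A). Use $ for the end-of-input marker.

FIRST(A): from A→then S S we get {then}; from A→ε we get {ε}. So FIRST(A) = {ε, then}.
FIRST(S): from S→A read we get {read, then}; from S→A L then we get {read, then}; from S→J read A we get {read, then}. So FIRST(S) = {read, then}.
FIRST(J): from J→ε we get {ε}; from J→A read we get {read, then}; from J→S S we get {read, then}. So FIRST(J) = {ε, read, then}.
FIRST(L): from L→read we get {read}; from L→S then we get {read, then}. So FIRST(L) = {read, then}.
FOLLOW(S) includes $ since S is the start symbol.
FOLLOW(J): in S→J read A, J is followed by read A with FIRST {read}. Thus FOLLOW(J) = {read}.
FOLLOW(L): in S→A L then, L is followed by then with FIRST {then}. Thus FOLLOW(L) = {then}.
FOLLOW(S): in J→S S (occurrence 1), S is followed by S with FIRST {read, then}; in J→S S (occurrence 2), the suffix after S is empty, so FOLLOW(S) ⊇ FOLLOW(J) = {read}; in L→S then, S is followed by then with FIRST {then}; in A→then S S (occurrence 1), S is followed by S with FIRST {read, then}; in A→then S S (occurrence 2), the suffix after S is empty, so FOLLOW(S) ⊇ FOLLOW(A) = {$, read, then}. Thus FOLLOW(S) = {$, read, then}.
FOLLOW(A): in S→A read, A is followed by read with FIRST {read}; in S→A L then, A is followed by L then with FIRST {read, then}; in S→J read A, the suffix after A is empty, so FOLLOW(A) ⊇ FOLLOW(S) = {$, read, then}; in J→A read, A is followed by read with FIRST {read}. Thus FOLLOW(A) = {$, read, then}.

{$, read, then}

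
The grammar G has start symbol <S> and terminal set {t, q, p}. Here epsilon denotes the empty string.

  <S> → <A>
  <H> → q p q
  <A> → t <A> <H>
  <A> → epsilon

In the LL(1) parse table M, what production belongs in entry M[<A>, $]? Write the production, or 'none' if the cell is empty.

<A> → epsilon

FIRST(<H>) = {q}
FIRST(<A>) = {epsilon, t}
FIRST(<S>) = {epsilon, t}  (via <A>)
FOLLOW(<S>) includes $ since <S> is the start symbol.
FOLLOW(<S>): <S> appears on no right-hand side. Thus FOLLOW(<S>) = {$}.
FOLLOW(<A>): in <S>→<A>, the suffix after <A> is empty, so FOLLOW(<A>) ⊇ FOLLOW(<S>) = {$}; in <A>→t <A> <H>, <A> is followed by <H> with FIRST {q}. Thus FOLLOW(<A>) = {$, q}.
For <A> → t <A> <H>: FIRST(t <A> <H>) = {t}, so it goes in M[<A>, t] for t ∈ {t}.
For <A> → epsilon: FIRST(epsilon) = {epsilon}, so it goes in M[<A>, t] for t ∈ {}; since epsilon ∈ FIRST, also for every t ∈ FOLLOW(<A>) = {$, q}.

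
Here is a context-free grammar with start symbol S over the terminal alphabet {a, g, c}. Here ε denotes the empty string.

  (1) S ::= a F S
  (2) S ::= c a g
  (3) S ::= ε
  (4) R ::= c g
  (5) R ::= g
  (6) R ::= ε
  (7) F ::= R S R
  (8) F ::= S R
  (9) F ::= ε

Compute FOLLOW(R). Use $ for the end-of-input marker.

FIRST(S): from S::=a F S we get {a}; from S::=c a g we get {c}; from S::=ε we get {ε}. So FIRST(S) = {ε, a, c}.
FIRST(R): from R::=c g we get {c}; from R::=g we get {g}; from R::=ε we get {ε}. So FIRST(R) = {ε, c, g}.
FIRST(F): from F::=R S R we get {ε, a, c, g}; from F::=S R we get {ε, a, c, g}; from F::=ε we get {ε}. So FIRST(F) = {ε, a, c, g}.
FOLLOW(S) includes $ since S is the start symbol.
FOLLOW(S): in S::=a F S, the suffix after S is empty (adds nothing new); in F::=R S R, S is followed by R with FIRST {ε, c, g}; in F::=R S R, the suffix after S is nullable, so FOLLOW(S) ⊇ FOLLOW(F) = {$, a, c, g}; in F::=S R, S is followed by R with FIRST {ε, c, g}; in F::=S R, the suffix after S is nullable, so FOLLOW(S) ⊇ FOLLOW(F) = {$, a, c, g}. Thus FOLLOW(S) = {$, a, c, g}.
FOLLOW(F): in S::=a F S, F is followed by S with FIRST {ε, a, c}; in S::=a F S, the suffix after F is nullable, so FOLLOW(F) ⊇ FOLLOW(S) = {$, a, c, g}. Thus FOLLOW(F) = {$, a, c, g}.
FOLLOW(R): in F::=R S R (occurrence 1), R is followed by S R with FIRST {ε, a, c, g}; in F::=R S R (occurrence 1), the suffix after R is nullable, so FOLLOW(R) ⊇ FOLLOW(F) = {$, a, c, g}; in F::=R S R (occurrence 2), the suffix after R is empty, so FOLLOW(R) ⊇ FOLLOW(F) = {$, a, c, g}; in F::=S R, the suffix after R is empty, so FOLLOW(R) ⊇ FOLLOW(F) = {$, a, c, g}. Thus FOLLOW(R) = {$, a, c, g}.

{$, a, c, g}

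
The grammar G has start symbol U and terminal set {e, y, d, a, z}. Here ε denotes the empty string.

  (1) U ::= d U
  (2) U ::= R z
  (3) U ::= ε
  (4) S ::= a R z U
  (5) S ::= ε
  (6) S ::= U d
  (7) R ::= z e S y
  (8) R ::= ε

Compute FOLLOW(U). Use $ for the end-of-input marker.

FIRST(R): from R::=z e S y we get {z}; from R::=ε we get {ε}. So FIRST(R) = {ε, z}.
FIRST(U): from U::=d U we get {d}; from U::=R z we get {z}; from U::=ε we get {ε}. So FIRST(U) = {ε, d, z}.
FIRST(S): from S::=a R z U we get {a}; from S::=ε we get {ε}; from S::=U d we get {d, z}. So FIRST(S) = {ε, a, d, z}.
FOLLOW(U) includes $ since U is the start symbol.
FOLLOW(S): in R::=z e S y, S is followed by y with FIRST {y}. Thus FOLLOW(S) = {y}.
FOLLOW(U): in U::=d U, the suffix after U is empty (adds nothing new); in S::=a R z U, the suffix after U is empty, so FOLLOW(U) ⊇ FOLLOW(S) = {y}; in S::=U d, U is followed by d with FIRST {d}. Thus FOLLOW(U) = {$, d, y}.
FOLLOW(R): in U::=R z, R is followed by z with FIRST {z}; in S::=a R z U, R is followed by z U with FIRST {z}. Thus FOLLOW(R) = {z}.

{$, d, y}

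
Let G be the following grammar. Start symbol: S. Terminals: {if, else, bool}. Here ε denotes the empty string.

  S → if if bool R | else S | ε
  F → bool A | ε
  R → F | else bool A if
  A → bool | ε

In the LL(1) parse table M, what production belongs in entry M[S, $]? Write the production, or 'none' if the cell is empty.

S → ε

FIRST(S) = {ε, else, if}
FIRST(F) = {ε, bool}
FIRST(A) = {ε, bool}
FIRST(R) = {ε, bool, else}  (via F)
FOLLOW(S) includes $ since S is the start symbol.
FOLLOW(S): in S→else S, the suffix after S is empty (adds nothing new). Thus FOLLOW(S) = {$}.
For S → if if bool R: FIRST(if if bool R) = {if}, so it goes in M[S, t] for t ∈ {if}.
For S → else S: FIRST(else S) = {else}, so it goes in M[S, t] for t ∈ {else}.
For S → ε: FIRST(ε) = {ε}, so it goes in M[S, t] for t ∈ {}; since ε ∈ FIRST, also for every t ∈ FOLLOW(S) = {$}.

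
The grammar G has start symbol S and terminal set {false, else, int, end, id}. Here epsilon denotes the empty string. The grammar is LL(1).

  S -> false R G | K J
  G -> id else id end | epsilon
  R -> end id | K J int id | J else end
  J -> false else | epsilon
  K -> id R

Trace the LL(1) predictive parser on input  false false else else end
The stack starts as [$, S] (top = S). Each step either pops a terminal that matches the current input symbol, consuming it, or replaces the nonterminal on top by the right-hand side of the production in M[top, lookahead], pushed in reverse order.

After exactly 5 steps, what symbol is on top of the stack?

else

     Stack                    Input                        Action
  1  $ S                      false false else else end $  expand S -> false R G
  2  $ G R false              false false else else end $  match false
  3  $ G R                    false else else end $        expand R -> J else end
  4  $ G end else J           false else else end $        expand J -> false else
  5  $ G end else else false  false else else end $        match false
Stack after step 5: $ G end else else (top = else).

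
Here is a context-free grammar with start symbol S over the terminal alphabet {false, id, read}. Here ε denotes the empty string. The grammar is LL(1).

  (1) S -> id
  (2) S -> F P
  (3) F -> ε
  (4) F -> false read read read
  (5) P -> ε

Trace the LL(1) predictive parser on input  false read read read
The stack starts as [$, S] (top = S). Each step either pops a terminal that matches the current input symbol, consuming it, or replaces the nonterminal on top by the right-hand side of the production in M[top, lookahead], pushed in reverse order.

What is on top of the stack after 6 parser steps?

P

     Stack                     Input                   Action
  1  $ S                       false read read read $  expand S -> F P
  2  $ P F                     false read read read $  expand F -> false read read read
  3  $ P read read read false  false read read read $  match false
  4  $ P read read read        read read read $        match read
  5  $ P read read             read read $             match read
  6  $ P read                  read $                  match read
Stack after step 6: $ P (top = P).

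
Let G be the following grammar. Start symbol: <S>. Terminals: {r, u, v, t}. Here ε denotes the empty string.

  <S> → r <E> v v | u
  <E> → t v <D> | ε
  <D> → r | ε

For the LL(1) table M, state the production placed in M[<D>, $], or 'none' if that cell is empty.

FIRST(<S>) = {r, u}
FIRST(<E>) = {ε, t}
FIRST(<D>) = {ε, r}
FOLLOW(<S>) includes $ since <S> is the start symbol.
FOLLOW(<E>): in <S>→r <E> v v, <E> is followed by v v with FIRST {v}. Thus FOLLOW(<E>) = {v}.
FOLLOW(<D>): in <E>→t v <D>, the suffix after <D> is empty, so FOLLOW(<D>) ⊇ FOLLOW(<E>) = {v}. Thus FOLLOW(<D>) = {v}.
For <D> → r: FIRST(r) = {r}, so it goes in M[<D>, t] for t ∈ {r}.
For <D> → ε: FIRST(ε) = {ε}, so it goes in M[<D>, t] for t ∈ {}; since ε ∈ FIRST, also for every t ∈ FOLLOW(<D>) = {v}.
None of these place a production in M[<D>, $].

none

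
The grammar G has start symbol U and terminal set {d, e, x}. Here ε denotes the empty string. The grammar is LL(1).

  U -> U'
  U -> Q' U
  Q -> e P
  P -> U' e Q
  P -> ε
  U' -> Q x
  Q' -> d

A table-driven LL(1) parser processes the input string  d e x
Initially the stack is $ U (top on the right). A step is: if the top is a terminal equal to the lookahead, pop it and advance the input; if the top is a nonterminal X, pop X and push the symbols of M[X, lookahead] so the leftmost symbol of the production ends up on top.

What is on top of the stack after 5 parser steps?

Q

step 1: stack=$ U  input=d e x $  — expand U -> Q' U
step 2: stack=$ U Q'  input=d e x $  — expand Q' -> d
step 3: stack=$ U d  input=d e x $  — match d
step 4: stack=$ U  input=e x $  — expand U -> U'
step 5: stack=$ U'  input=e x $  — expand U' -> Q x
Stack after step 5: $ x Q (top = Q).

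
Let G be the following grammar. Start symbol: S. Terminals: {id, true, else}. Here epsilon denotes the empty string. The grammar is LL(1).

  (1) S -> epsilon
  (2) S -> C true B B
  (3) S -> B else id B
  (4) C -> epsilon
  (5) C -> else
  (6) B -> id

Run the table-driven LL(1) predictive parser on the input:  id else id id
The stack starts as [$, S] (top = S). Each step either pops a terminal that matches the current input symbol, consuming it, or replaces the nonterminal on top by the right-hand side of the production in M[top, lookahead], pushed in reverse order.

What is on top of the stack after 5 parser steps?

B

step 1: stack=$ S  input=id else id id $  — expand S -> B else id B
step 2: stack=$ B id else B  input=id else id id $  — expand B -> id
step 3: stack=$ B id else id  input=id else id id $  — match id
step 4: stack=$ B id else  input=else id id $  — match else
step 5: stack=$ B id  input=id id $  — match id
Stack after step 5: $ B (top = B).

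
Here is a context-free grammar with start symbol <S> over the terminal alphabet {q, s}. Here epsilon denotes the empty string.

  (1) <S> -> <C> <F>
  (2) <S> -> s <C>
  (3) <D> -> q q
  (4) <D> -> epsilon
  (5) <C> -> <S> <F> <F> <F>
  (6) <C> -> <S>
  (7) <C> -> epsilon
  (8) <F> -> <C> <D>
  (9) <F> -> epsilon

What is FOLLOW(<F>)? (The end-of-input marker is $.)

FIRST(<D>) = {epsilon, q}
FIRST(<S>) = {epsilon, q, s}  (via <C> <F>)
FIRST(<C>) = {epsilon, q, s}  (via <S> <F> <F> <F>, <S>)
FIRST(<F>) = {epsilon, q, s}  (via <C> <D>)
FOLLOW(<S>) includes $ since <S> is the start symbol.
FOLLOW(<S>): in <C>-><S> <F> <F> <F>, <S> is followed by <F> <F> <F> with FIRST {epsilon, q, s}; in <C>-><S> <F> <F> <F>, the suffix after <S> is nullable, so FOLLOW(<S>) ⊇ FOLLOW(<C>) = {$, q, s}; in <C>-><S>, the suffix after <S> is empty, so FOLLOW(<S>) ⊇ FOLLOW(<C>) = {$, q, s}. Thus FOLLOW(<S>) = {$, q, s}.
FOLLOW(<D>): in <F>-><C> <D>, the suffix after <D> is empty, so FOLLOW(<D>) ⊇ FOLLOW(<F>) = {$, q, s}. Thus FOLLOW(<D>) = {$, q, s}.
FOLLOW(<C>): in <S>-><C> <F>, <C> is followed by <F> with FIRST {epsilon, q, s}; in <S>-><C> <F>, the suffix after <C> is nullable, so FOLLOW(<C>) ⊇ FOLLOW(<S>) = {$, q, s}; in <S>->s <C>, the suffix after <C> is empty, so FOLLOW(<C>) ⊇ FOLLOW(<S>) = {$, q, s}; in <F>-><C> <D>, <C> is followed by <D> with FIRST {epsilon, q}; in <F>-><C> <D>, the suffix after <C> is nullable, so FOLLOW(<C>) ⊇ FOLLOW(<F>) = {$, q, s}. Thus FOLLOW(<C>) = {$, q, s}.
FOLLOW(<F>): in <S>-><C> <F>, the suffix after <F> is empty, so FOLLOW(<F>) ⊇ FOLLOW(<S>) = {$, q, s}; in <C>-><S> <F> <F> <F> (occurrence 1), <F> is followed by <F> <F> with FIRST {epsilon, q, s}; in <C>-><S> <F> <F> <F> (occurrence 1), the suffix after <F> is nullable, so FOLLOW(<F>) ⊇ FOLLOW(<C>) = {$, q, s}; in <C>-><S> <F> <F> <F> (occurrence 2), <F> is followed by <F> with FIRST {epsilon, q, s}; in <C>-><S> <F> <F> <F> (occurrence 2), the suffix after <F> is nullable, so FOLLOW(<F>) ⊇ FOLLOW(<C>) = {$, q, s}; in <C>-><S> <F> <F> <F> (occurrence 3), the suffix after <F> is empty, so FOLLOW(<F>) ⊇ FOLLOW(<C>) = {$, q, s}. Thus FOLLOW(<F>) = {$, q, s}.

{$, q, s}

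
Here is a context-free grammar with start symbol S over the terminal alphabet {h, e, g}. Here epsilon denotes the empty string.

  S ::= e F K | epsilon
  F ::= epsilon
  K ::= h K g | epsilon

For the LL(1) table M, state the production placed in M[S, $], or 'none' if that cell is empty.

FIRST(S): from S::=e F K we get {e}; from S::=epsilon we get {epsilon}. So FIRST(S) = {epsilon, e}.
FIRST(F): from F::=epsilon we get {epsilon}. So FIRST(F) = {epsilon}.
FIRST(K): from K::=h K g we get {h}; from K::=epsilon we get {epsilon}. So FIRST(K) = {epsilon, h}.
FOLLOW(S) includes $ since S is the start symbol.
FOLLOW(S): S appears on no right-hand side. Thus FOLLOW(S) = {$}.
For S ::= e F K: FIRST(e F K) = {e}, so it goes in M[S, t] for t ∈ {e}.
For S ::= epsilon: FIRST(epsilon) = {epsilon}, so it goes in M[S, t] for t ∈ {}; since epsilon ∈ FIRST, also for every t ∈ FOLLOW(S) = {$}.

S ::= epsilon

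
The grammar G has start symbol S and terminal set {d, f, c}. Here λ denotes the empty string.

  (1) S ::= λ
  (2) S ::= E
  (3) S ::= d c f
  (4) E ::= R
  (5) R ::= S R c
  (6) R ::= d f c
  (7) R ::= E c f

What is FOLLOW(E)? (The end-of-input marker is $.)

{$, c, d}

FIRST(S): from S::=λ we get {λ}; from S::=E we get {d}; from S::=d c f we get {d}. So FIRST(S) = {λ, d}.
FIRST(E): from E::=R we get {d}. So FIRST(E) = {d}.
FIRST(R): from R::=S R c we get {d}; from R::=d f c we get {d}; from R::=E c f we get {d}. So FIRST(R) = {d}.
FOLLOW(S) includes $ since S is the start symbol.
FOLLOW(S): in R::=S R c, S is followed by R c with FIRST {d}. Thus FOLLOW(S) = {$, d}.
FOLLOW(E): in S::=E, the suffix after E is empty, so FOLLOW(E) ⊇ FOLLOW(S) = {$, d}; in R::=E c f, E is followed by c f with FIRST {c}. Thus FOLLOW(E) = {$, c, d}.
FOLLOW(R): in E::=R, the suffix after R is empty, so FOLLOW(R) ⊇ FOLLOW(E) = {$, c, d}; in R::=S R c, R is followed by c with FIRST {c}. Thus FOLLOW(R) = {$, c, d}.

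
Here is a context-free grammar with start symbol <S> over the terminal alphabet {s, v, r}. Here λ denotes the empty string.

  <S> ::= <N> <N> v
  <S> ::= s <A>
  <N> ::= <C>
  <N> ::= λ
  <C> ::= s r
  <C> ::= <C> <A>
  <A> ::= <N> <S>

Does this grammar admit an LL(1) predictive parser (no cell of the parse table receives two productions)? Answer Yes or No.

No

FIRST(<S>) = {s, v}
FIRST(<N>) = {λ, s}
FIRST(<C>) = {s}
FIRST(<A>) = {s, v}
FOLLOW(<S>) = {$, s, v}
FOLLOW(<N>) = {s, v}
FOLLOW(<C>) = {s, v}
FOLLOW(<A>) = {$, s, v}
Cell M[<C>, s] receives both <C> ::= s r and <C> ::= <C> <A> — the grammar is not LL(1).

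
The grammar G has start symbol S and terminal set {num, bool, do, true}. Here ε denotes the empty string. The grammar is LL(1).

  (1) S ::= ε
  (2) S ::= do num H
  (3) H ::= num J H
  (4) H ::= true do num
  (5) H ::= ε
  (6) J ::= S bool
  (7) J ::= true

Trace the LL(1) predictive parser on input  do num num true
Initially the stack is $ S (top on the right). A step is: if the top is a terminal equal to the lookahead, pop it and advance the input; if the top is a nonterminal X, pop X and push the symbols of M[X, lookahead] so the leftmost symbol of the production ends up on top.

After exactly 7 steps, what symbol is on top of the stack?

H

step 1: stack=$ S  input=do num num true $  — expand S ::= do num H
step 2: stack=$ H num do  input=do num num true $  — match do
step 3: stack=$ H num  input=num num true $  — match num
step 4: stack=$ H  input=num true $  — expand H ::= num J H
step 5: stack=$ H J num  input=num true $  — match num
step 6: stack=$ H J  input=true $  — expand J ::= true
step 7: stack=$ H true  input=true $  — match true
Stack after step 7: $ H (top = H).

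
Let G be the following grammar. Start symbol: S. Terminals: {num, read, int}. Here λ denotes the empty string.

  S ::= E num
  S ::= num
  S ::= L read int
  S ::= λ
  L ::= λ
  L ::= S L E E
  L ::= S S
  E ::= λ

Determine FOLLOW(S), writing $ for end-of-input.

FIRST(E): from E::=λ we get {λ}. So FIRST(E) = {λ}.
FIRST(S): from S::=E num we get {num}; from S::=num we get {num}; from S::=L read int we get {num, read}; from S::=λ we get {λ}. So FIRST(S) = {λ, num, read}.
FIRST(L): from L::=λ we get {λ}; from L::=S L E E we get {λ, num, read}; from L::=S S we get {λ, num, read}. So FIRST(L) = {λ, num, read}.
FOLLOW(S) includes $ since S is the start symbol.
FOLLOW(L): in S::=L read int, L is followed by read int with FIRST {read}; in L::=S L E E, L is followed by E E with FIRST {λ}; in L::=S L E E, the suffix after L is nullable (adds nothing new). Thus FOLLOW(L) = {read}.
FOLLOW(S): in L::=S L E E, S is followed by L E E with FIRST {λ, num, read}; in L::=S L E E, the suffix after S is nullable, so FOLLOW(S) ⊇ FOLLOW(L) = {read}; in L::=S S (occurrence 1), S is followed by S with FIRST {λ, num, read}; in L::=S S (occurrence 1), the suffix after S is nullable, so FOLLOW(S) ⊇ FOLLOW(L) = {read}; in L::=S S (occurrence 2), the suffix after S is empty, so FOLLOW(S) ⊇ FOLLOW(L) = {read}. Thus FOLLOW(S) = {$, num, read}.
FOLLOW(E): in S::=E num, E is followed by num with FIRST {num}; in L::=S L E E (occurrence 1), E is followed by E with FIRST {λ}; in L::=S L E E (occurrence 1), the suffix after E is nullable, so FOLLOW(E) ⊇ FOLLOW(L) = {read}; in L::=S L E E (occurrence 2), the suffix after E is empty, so FOLLOW(E) ⊇ FOLLOW(L) = {read}. Thus FOLLOW(E) = {num, read}.

{$, num, read}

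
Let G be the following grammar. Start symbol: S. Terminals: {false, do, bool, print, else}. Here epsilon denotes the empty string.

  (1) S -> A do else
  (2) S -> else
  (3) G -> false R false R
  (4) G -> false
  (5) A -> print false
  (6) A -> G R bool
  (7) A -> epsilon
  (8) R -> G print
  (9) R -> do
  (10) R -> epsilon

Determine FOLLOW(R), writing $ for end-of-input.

{bool, do, false, print}

FIRST(G) = {false}
FIRST(A) = {epsilon, false, print}  (via G R bool)
FIRST(R) = {epsilon, do, false}  (via G print)
FIRST(S) = {do, else, false, print}  (via A do else)
FOLLOW(S) includes $ since S is the start symbol.
FOLLOW(S): S appears on no right-hand side. Thus FOLLOW(S) = {$}.
FOLLOW(G): in A->G R bool, G is followed by R bool with FIRST {bool, do, false}; in R->G print, G is followed by print with FIRST {print}. Thus FOLLOW(G) = {bool, do, false, print}.
FOLLOW(A): in S->A do else, A is followed by do else with FIRST {do}. Thus FOLLOW(A) = {do}.
FOLLOW(R): in G->false R false R (occurrence 1), R is followed by false R with FIRST {false}; in G->false R false R (occurrence 2), the suffix after R is empty, so FOLLOW(R) ⊇ FOLLOW(G) = {bool, do, false, print}; in A->G R bool, R is followed by bool with FIRST {bool}. Thus FOLLOW(R) = {bool, do, false, print}.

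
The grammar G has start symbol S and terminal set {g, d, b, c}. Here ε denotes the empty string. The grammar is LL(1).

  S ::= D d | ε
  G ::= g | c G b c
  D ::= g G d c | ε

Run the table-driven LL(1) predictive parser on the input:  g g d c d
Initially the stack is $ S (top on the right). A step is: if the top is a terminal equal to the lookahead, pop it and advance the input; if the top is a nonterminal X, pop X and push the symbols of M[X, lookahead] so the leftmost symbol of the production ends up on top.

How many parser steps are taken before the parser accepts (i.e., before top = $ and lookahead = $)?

step 1: stack=$ S  input=g g d c d $  — expand S ::= D d
step 2: stack=$ d D  input=g g d c d $  — expand D ::= g G d c
step 3: stack=$ d c d G g  input=g g d c d $  — match g
step 4: stack=$ d c d G  input=g d c d $  — expand G ::= g
step 5: stack=$ d c d g  input=g d c d $  — match g
step 6: stack=$ d c d  input=d c d $  — match d
step 7: stack=$ d c  input=c d $  — match c
step 8: stack=$ d  input=d $  — match d
Accept reached after 8 steps.

8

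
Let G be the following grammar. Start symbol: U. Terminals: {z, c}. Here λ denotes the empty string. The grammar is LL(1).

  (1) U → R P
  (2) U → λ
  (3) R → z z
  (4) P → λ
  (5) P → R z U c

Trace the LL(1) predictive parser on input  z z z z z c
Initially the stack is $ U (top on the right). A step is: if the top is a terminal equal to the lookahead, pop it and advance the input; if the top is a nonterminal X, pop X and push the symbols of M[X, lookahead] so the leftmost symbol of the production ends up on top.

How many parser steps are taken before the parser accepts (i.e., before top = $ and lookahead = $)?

11

step 1: stack=$ U  input=z z z z z c $  — expand U → R P
step 2: stack=$ P R  input=z z z z z c $  — expand R → z z
step 3: stack=$ P z z  input=z z z z z c $  — match z
step 4: stack=$ P z  input=z z z z c $  — match z
step 5: stack=$ P  input=z z z c $  — expand P → R z U c
step 6: stack=$ c U z R  input=z z z c $  — expand R → z z
step 7: stack=$ c U z z z  input=z z z c $  — match z
step 8: stack=$ c U z z  input=z z c $  — match z
step 9: stack=$ c U z  input=z c $  — match z
step 10: stack=$ c U  input=c $  — expand U → λ
step 11: stack=$ c  input=c $  — match c
Accept reached after 11 steps.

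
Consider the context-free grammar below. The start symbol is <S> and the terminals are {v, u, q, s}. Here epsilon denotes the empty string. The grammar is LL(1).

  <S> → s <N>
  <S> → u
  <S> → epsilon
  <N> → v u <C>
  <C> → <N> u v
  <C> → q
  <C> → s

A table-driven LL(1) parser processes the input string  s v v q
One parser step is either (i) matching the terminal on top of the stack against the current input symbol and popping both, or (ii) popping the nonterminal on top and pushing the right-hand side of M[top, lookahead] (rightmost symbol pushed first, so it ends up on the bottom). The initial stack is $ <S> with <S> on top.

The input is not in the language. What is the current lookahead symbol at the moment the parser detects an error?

v

step 1: stack=$ <S>  input=s v v q $  — expand <S> → s <N>
step 2: stack=$ <N> s  input=s v v q $  — match s
step 3: stack=$ <N>  input=v v q $  — expand <N> → v u <C>
step 4: stack=$ <C> u v  input=v v q $  — match v
step 5: stack=$ <C> u  input=v q $  — error: top is terminal u but lookahead is v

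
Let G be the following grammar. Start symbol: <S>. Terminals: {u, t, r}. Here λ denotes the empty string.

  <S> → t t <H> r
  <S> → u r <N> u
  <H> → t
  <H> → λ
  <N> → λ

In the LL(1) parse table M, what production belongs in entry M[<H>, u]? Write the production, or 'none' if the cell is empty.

FIRST(<S>): from <S>→t t <H> r we get {t}; from <S>→u r <N> u we get {u}. So FIRST(<S>) = {t, u}.
FIRST(<H>): from <H>→t we get {t}; from <H>→λ we get {λ}. So FIRST(<H>) = {λ, t}.
FIRST(<N>): from <N>→λ we get {λ}. So FIRST(<N>) = {λ}.
FOLLOW(<S>) includes $ since <S> is the start symbol.
FOLLOW(<H>): in <S>→t t <H> r, <H> is followed by r with FIRST {r}. Thus FOLLOW(<H>) = {r}.
For <H> → t: FIRST(t) = {t}, so it goes in M[<H>, t] for t ∈ {t}.
For <H> → λ: FIRST(λ) = {λ}, so it goes in M[<H>, t] for t ∈ {}; since λ ∈ FIRST, also for every t ∈ FOLLOW(<H>) = {r}.
None of these place a production in M[<H>, u].

none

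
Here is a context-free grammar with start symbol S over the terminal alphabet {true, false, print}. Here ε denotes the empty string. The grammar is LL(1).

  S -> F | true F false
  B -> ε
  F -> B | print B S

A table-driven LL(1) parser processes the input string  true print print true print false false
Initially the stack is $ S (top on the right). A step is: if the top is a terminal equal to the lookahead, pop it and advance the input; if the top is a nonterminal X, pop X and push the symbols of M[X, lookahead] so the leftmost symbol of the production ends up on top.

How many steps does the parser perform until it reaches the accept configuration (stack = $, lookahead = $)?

19

      Stack                    Input                                      Action
   1  $ S                      true print print true print false false $  expand S -> true F false
   2  $ false F true           true print print true print false false $  match true
   3  $ false F                print print true print false false $       expand F -> print B S
   4  $ false S B print        print print true print false false $       match print
   5  $ false S B              print true print false false $             expand B -> ε
   6  $ false S                print true print false false $             expand S -> F
   7  $ false F                print true print false false $             expand F -> print B S
   8  $ false S B print        print true print false false $             match print
   9  $ false S B              true print false false $                   expand B -> ε
  10  $ false S                true print false false $                   expand S -> true F false
  11  $ false false F true     true print false false $                   match true
  12  $ false false F          print false false $                        expand F -> print B S
  13  $ false false S B print  print false false $                        match print
  14  $ false false S B        false false $                              expand B -> ε
  15  $ false false S          false false $                              expand S -> F
  16  $ false false F          false false $                              expand F -> B
  17  $ false false B          false false $                              expand B -> ε
  18  $ false false            false false $                              match false
  19  $ false                  false $                                    match false
Accept reached after 19 steps.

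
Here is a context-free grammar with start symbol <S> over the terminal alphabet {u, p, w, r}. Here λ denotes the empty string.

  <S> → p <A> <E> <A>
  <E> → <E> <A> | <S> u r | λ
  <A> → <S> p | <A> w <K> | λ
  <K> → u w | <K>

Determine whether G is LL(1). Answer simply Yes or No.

No

FIRST(<S>) = {p}
FIRST(<E>) = {λ, p, w}
FIRST(<A>) = {λ, p, w}
FIRST(<K>) = {u}
FOLLOW(<S>) = {$, p, u}
FOLLOW(<E>) = {$, p, u, w}
FOLLOW(<A>) = {$, p, u, w}
FOLLOW(<K>) = {$, p, u, w}
Cell M[<A>, p] receives both <A> → <S> p and <A> → <A> w <K> and <A> → λ — the grammar is not LL(1).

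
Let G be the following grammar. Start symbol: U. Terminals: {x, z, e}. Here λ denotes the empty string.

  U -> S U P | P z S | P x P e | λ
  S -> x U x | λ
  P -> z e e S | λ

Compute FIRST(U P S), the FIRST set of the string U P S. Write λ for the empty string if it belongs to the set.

{λ, x, z}

FIRST(S) = {λ, x}
FIRST(P) = {λ, z}
FIRST(U) = {λ, x, z}  (via S U P, P z S, P x P e)
FIRST(U P S): take FIRST of each symbol in turn, carrying on past any symbol whose FIRST contains λ; result {λ, x, z}.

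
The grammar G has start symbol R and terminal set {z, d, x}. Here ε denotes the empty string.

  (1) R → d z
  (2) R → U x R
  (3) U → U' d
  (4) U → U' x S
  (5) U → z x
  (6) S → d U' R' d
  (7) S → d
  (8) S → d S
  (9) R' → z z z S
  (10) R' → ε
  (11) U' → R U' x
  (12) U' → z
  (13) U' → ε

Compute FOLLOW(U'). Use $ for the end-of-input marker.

{d, x, z}

FIRST(S) = {d}
FIRST(R') = {ε, z}
FIRST(R) = {d, x, z}  (via U x R)
FIRST(U') = {ε, d, x, z}  (via R U' x)
FIRST(U) = {d, x, z}  (via U' d, U' x S)
FOLLOW(R) includes $ since R is the start symbol.
FOLLOW(R): in R→U x R, the suffix after R is empty (adds nothing new); in U'→R U' x, R is followed by U' x with FIRST {d, x, z}. Thus FOLLOW(R) = {$, d, x, z}.
FOLLOW(U): in R→U x R, U is followed by x R with FIRST {x}. Thus FOLLOW(U) = {x}.
FOLLOW(R'): in S→d U' R' d, R' is followed by d with FIRST {d}. Thus FOLLOW(R') = {d}.
FOLLOW(S): in U→U' x S, the suffix after S is empty, so FOLLOW(S) ⊇ FOLLOW(U) = {x}; in S→d S, the suffix after S is empty (adds nothing new); in R'→z z z S, the suffix after S is empty, so FOLLOW(S) ⊇ FOLLOW(R') = {d}. Thus FOLLOW(S) = {d, x}.
FOLLOW(U'): in U→U' d, U' is followed by d with FIRST {d}; in U→U' x S, U' is followed by x S with FIRST {x}; in S→d U' R' d, U' is followed by R' d with FIRST {d, z}; in U'→R U' x, U' is followed by x with FIRST {x}. Thus FOLLOW(U') = {d, x, z}.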